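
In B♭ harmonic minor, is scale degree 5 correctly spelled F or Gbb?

F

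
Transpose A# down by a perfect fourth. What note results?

E#

A down a perfect fourth is E, so the target letter is E.
From A#, a perfect fourth is 5 semitones down: E#.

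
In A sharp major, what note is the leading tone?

G##

The A# major scale runs A# B# C## D# E# F## G##.
Degree 7 is G##.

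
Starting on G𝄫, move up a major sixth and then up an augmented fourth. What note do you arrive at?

Ab

A major sixth up from Gbb is Ebb (letter E, 9 semitones up).
An augmented fourth up from Ebb is Ab (letter A, 6 semitones up).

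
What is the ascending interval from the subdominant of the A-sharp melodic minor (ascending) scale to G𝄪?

augmented fourth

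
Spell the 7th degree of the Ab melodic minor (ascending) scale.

G

The Ab melodic minor (ascending) scale runs Ab Bb Cb Db Eb F G.
Degree 7 is G.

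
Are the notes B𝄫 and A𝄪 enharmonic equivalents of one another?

Bbb is pitch class 9; A## is pitch class 11.
The pitch classes differ (9 vs. 11), so they are not enharmonic equivalents.

No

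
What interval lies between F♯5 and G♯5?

Counting letters F–G gives a second.
F#→G# = 2 semitones, exactly the major second.

major second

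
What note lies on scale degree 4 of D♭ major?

Gb

The Db major scale runs Db Eb F Gb Ab Bb C.
Degree 4 is Gb.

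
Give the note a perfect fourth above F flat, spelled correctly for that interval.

Bbb

F up a perfect fourth is Bb, so the target letter is B.
From Fb, a perfect fourth is 5 semitones up: Bbb.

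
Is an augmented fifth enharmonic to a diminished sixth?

An augmented fifth spans 8 semitones; a diminished sixth spans 7.
The spans differ, so they are not enharmonic equivalents.

No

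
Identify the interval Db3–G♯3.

doubly augmented fourth

The letter names run D→G, a span of 3 letter steps, so the interval is some kind of fourth.
Db to G# is 7 semitones. A perfect fourth is 5, so 7 makes it doubly augmented.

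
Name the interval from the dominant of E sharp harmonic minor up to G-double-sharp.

major sixth

The dominant of E# harmonic minor is B#.
B# up to G##: letters B→G make it a sixth; 9 semitones makes it major.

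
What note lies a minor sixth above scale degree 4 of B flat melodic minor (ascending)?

Scale degree 4 of Bb melodic minor (ascending) is Eb.
A minor sixth (8 semitones) above Eb lands on the letter C, giving Cb.

Cb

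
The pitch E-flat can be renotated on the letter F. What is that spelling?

Fbb

Plain F sits 2 semitones above Eb, so on the letter F the same pitch needs a double flat: Fbb.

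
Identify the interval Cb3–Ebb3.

Counting letters C–D–E gives a third.
Cb→Ebb = 3 semitones, 1 narrower than the major third (4), so minor.

minor third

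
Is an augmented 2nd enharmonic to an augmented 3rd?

No

An augmented second spans 3 semitones; an augmented third spans 5.
The spans differ, so they are not enharmonic equivalents.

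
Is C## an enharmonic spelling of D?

Yes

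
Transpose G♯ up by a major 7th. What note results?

F##

A seventh above G lands on the letter F.
A major seventh spans 11 semitones, so G# moves to pitch class 7. On the letter F that is F##.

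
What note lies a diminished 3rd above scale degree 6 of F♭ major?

Scale degree 6 of Fb major is Db.
A diminished third (2 semitones) above Db lands on the letter F, giving Fbb.

Fbb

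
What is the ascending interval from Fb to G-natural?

augmented second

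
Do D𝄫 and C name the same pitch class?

Yes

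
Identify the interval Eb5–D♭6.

minor seventh

Counting letters E–F–G–A–B–C–D gives a seventh.
Eb→Db = 10 semitones, 1 narrower than the major seventh (11), so minor.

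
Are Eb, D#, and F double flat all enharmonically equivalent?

Yes

Eb = pitch class 3 and D# = pitch class 3 and Fbb = pitch class 3 — the same pitch class, so they are enharmonic equivalents.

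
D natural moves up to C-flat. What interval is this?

The letter names run D→C, a span of 6 letter steps, so the interval is some kind of seventh.
D to Cb is 9 semitones. A major seventh is 11, so 9 makes it diminished.

diminished seventh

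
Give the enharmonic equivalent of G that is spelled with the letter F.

G is pitch class 7. The letter F alone is pitch class 5.
To reach pitch class 7 from F requires an offset of +2 semitones, i.e. double sharp: F##.

F##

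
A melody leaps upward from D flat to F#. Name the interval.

augmented third

Counting letters D–E–F gives a third.
Db→F# = 5 semitones, 1 wider than the major third (4), so augmented.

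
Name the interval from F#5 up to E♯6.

The letter names run F→E, a span of 6 letter steps, so the interval is some kind of seventh.
F# to E# is 11 semitones. A major seventh is 11, so 11 makes it major.

major seventh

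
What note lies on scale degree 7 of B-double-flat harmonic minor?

The Bbb harmonic minor scale runs Bbb Cb Dbb Ebb Fb Gbb Ab.
Degree 7 is Ab.

Ab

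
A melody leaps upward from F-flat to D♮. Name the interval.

augmented sixth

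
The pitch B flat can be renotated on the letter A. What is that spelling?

Bb is pitch class 10. The letter A alone is pitch class 9.
To reach pitch class 10 from A requires an offset of +1 semitone, i.e. sharp: A#.

A#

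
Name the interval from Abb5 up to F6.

Counting letters A–B–C–D–E–F gives a sixth.
Abb→F = 10 semitones, 1 wider than the major sixth (9), so augmented.

augmented sixth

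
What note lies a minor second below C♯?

B#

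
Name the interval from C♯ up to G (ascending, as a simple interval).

diminished fifth

The letter names run C→G, a span of 4 letter steps, so the interval is some kind of fifth.
C# to G is 6 semitones. A perfect fifth is 7, so 6 makes it diminished.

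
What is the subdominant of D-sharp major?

G#

Degree 4 takes the letter 3 steps above D, which is G.
In major, degree 4 sits 5 semitones above the tonic. D# + 5 semitones is pitch class 8, spelled on G as G#.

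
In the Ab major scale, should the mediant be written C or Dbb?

C

Each scale degree takes a distinct letter name. Degree 3 of a scale on A must use the letter C.
C and Dbb are enharmonically the same pitch, but only C uses the letter C, so it is the correct spelling here.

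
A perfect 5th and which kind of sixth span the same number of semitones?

diminished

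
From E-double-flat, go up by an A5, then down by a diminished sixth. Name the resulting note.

An augmented fifth up from Ebb is Bb (letter B, 8 semitones up).
A diminished sixth down from Bb is D# (letter D, 7 semitones down).

D#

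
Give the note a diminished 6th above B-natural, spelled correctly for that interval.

A sixth above B lands on the letter G.
A diminished sixth spans 7 semitones, so B moves to pitch class 6. On the letter G that is Gb.

Gb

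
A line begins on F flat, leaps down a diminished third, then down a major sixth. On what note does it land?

F

A diminished third down from Fb is D (letter D, 2 semitones down).
A major sixth down from D is F (letter F, 9 semitones down).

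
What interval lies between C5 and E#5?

augmented third

The letter names run C→E, a span of 2 letter steps, so the interval is some kind of third.
C to E# is 5 semitones. A major third is 4, so 5 makes it augmented.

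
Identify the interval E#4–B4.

Counting letters E–F–G–A–B gives a fifth.
E#→B = 6 semitones, 1 narrower than the perfect fifth (7), so diminished.

diminished fifth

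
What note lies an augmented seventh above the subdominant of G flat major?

B

The subdominant of Gb major is Cb.
An augmented seventh (12 semitones) above Cb lands on the letter B, giving B.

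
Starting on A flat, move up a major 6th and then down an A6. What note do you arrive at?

Abb

A major sixth up from Ab is F (letter F, 9 semitones up).
An augmented sixth down from F is Abb (letter A, 10 semitones down).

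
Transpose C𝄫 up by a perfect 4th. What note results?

A fourth above C lands on the letter F.
A perfect fourth spans 5 semitones, so Cbb moves to pitch class 3. On the letter F that is Fbb.

Fbb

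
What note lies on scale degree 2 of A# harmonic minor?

B#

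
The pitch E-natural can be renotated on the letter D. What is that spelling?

D##

E is pitch class 4. The letter D alone is pitch class 2.
To reach pitch class 4 from D requires an offset of +2 semitones, i.e. double sharp: D##.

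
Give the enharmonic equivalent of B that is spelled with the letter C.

Plain C sits 1 semitone above B, so on the letter C the same pitch needs a flat: Cb.

Cb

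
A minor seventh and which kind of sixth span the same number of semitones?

A minor seventh spans 10 semitones.
A sixth spanning 10 semitones is augmented (the major sixth is 9).

augmented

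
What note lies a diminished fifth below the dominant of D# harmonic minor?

The dominant of D# harmonic minor is A#.
A diminished fifth (6 semitones) below A# lands on the letter D, giving D##.

D##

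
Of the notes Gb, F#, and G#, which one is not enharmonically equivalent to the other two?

G#

In 12-tone equal temperament, enharmonic equivalents share a pitch class. Gb is pitch class 6; F# is pitch class 6; G# is pitch class 8.
Gb and F# share pitch class 6, while G# is pitch class 8.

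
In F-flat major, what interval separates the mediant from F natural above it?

The mediant of Fb major is Ab.
Ab up to F: letters A→F make it a sixth; 9 semitones makes it major.

major sixth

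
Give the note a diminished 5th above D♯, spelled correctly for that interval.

A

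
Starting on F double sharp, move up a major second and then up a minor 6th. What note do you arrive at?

A major second up from F## is G## (letter G, 2 semitones up).
A minor sixth up from G## is E# (letter E, 8 semitones up).

E#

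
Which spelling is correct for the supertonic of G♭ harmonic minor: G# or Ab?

Each scale degree takes a distinct letter name. Degree 2 of a scale on G must use the letter A.
Ab and G# are enharmonically the same pitch, but only Ab uses the letter A, so it is the correct spelling here.

Ab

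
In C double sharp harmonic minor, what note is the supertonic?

D##

Degree 2 takes the letter 1 step above C, which is D.
In harmonic minor, degree 2 sits 2 semitones above the tonic. C## + 2 semitones is pitch class 4, spelled on D as D##.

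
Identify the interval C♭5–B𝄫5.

minor seventh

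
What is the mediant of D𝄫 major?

Fb

Degree 3 takes the letter 2 steps above D, which is F.
In major, degree 3 sits 4 semitones above the tonic. Dbb + 4 semitones is pitch class 4, spelled on F as Fb.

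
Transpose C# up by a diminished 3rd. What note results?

A third above C lands on the letter E.
A diminished third spans 2 semitones, so C# moves to pitch class 3. On the letter E that is Eb.

Eb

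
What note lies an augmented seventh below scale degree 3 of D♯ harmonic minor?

Gb

Scale degree 3 of D# harmonic minor is F#.
An augmented seventh (12 semitones) below F# lands on the letter G, giving Gb.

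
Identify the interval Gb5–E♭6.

major sixth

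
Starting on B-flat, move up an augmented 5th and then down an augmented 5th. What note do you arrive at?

An augmented fifth up from Bb is F# (letter F, 8 semitones up).
An augmented fifth down from F# is Bb (letter B, 8 semitones down).

Bb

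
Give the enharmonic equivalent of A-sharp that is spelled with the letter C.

Cbb

A# is pitch class 10. The letter C alone is pitch class 0.
To reach pitch class 10 from C requires an offset of -2 semitones, i.e. double flat: Cbb.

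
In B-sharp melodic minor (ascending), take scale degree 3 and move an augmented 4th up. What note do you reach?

Scale degree 3 of B# melodic minor (ascending) is D#.
An augmented fourth (6 semitones) above D# lands on the letter G, giving G##.

G##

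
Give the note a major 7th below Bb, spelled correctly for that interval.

B down a major seventh is C, so the target letter is C.
From Bb, a major seventh is 11 semitones down: Cb.

Cb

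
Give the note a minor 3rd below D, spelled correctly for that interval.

D down a major third is Bb, so the target letter is B.
From D, a minor third is 3 semitones down: B.

B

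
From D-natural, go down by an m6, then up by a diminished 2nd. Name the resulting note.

Gb

A minor sixth down from D is F# (letter F, 8 semitones down).
A diminished second up from F# is Gb (letter G, 0 semitones up).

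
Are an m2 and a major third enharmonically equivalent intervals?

A minor second spans 1 semitone; a major third spans 4.
The spans differ, so they are not enharmonic equivalents.

No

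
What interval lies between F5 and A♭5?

minor third

Counting letters F–G–A gives a third.
F→Ab = 3 semitones, 1 narrower than the major third (4), so minor.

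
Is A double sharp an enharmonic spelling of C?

No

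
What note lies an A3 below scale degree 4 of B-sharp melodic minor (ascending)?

C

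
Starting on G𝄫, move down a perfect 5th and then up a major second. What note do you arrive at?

Dbb

A perfect fifth down from Gbb is Cbb (letter C, 7 semitones down).
A major second up from Cbb is Dbb (letter D, 2 semitones up).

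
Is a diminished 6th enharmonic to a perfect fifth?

A diminished sixth spans 7 semitones; a perfect fifth spans 7.
They are enharmonically equivalent.

Yes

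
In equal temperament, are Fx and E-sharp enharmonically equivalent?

Two spellings are enharmonically equivalent only if they share a pitch class.
Here F## → 7, E# → 5; 5 ≠ 7, so they are not.

No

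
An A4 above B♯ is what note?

B up a perfect fourth is E, so the target letter is E.
From B#, an augmented fourth is 6 semitones up: E##.

E##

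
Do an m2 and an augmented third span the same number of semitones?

No

A minor second spans 1 semitone; an augmented third spans 5.
The spans differ, so they are not enharmonic equivalents.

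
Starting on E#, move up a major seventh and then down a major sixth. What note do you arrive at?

F##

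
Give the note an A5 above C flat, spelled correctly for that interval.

G

C up a perfect fifth is G, so the target letter is G.
From Cb, an augmented fifth is 8 semitones up: G.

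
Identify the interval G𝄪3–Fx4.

Counting letters G–A–B–C–D–E–F gives a seventh.
G##→F## = 10 semitones, 1 narrower than the major seventh (11), so minor.

minor seventh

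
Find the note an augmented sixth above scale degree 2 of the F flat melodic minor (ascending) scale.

Scale degree 2 of Fb melodic minor (ascending) is Gb.
An augmented sixth (10 semitones) above Gb lands on the letter E, giving E.

E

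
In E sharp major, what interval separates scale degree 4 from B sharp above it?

major second

Scale degree 4 of E# major is A#.
A# up to B#: letters A→B make it a second; 2 semitones makes it major.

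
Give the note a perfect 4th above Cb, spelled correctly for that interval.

C up a perfect fourth is F, so the target letter is F.
From Cb, a perfect fourth is 5 semitones up: Fb.

Fb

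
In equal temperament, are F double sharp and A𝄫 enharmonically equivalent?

F## is pitch class 7; Abb is pitch class 7.
All spellings map to pitch class 7, so they are enharmonically equivalent.

Yes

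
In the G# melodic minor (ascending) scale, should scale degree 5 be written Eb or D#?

Each scale degree takes a distinct letter name. Degree 5 of a scale on G must use the letter D.
D# and Eb are enharmonically the same pitch, but only D# uses the letter D, so it is the correct spelling here.

D#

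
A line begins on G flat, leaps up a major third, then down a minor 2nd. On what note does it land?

A

A major third up from Gb is Bb (letter B, 4 semitones up).
A minor second down from Bb is A (letter A, 1 semitone down).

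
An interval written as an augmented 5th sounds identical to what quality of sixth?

minor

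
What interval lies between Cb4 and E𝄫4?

The letter names run C→E, a span of 2 letter steps, so the interval is some kind of third.
Cb to Ebb is 3 semitones. A major third is 4, so 3 makes it minor.

minor third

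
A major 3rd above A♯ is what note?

C##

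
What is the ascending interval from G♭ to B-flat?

major third

Counting letters G–A–B gives a third.
Gb→Bb = 4 semitones, exactly the major third.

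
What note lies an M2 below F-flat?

Ebb

A second below F lands on the letter E.
A major second spans 2 semitones, so Fb moves to pitch class 2. On the letter E that is Ebb.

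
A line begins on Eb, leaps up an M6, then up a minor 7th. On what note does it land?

Bb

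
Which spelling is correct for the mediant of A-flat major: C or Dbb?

C

Each scale degree takes a distinct letter name. Degree 3 of a scale on A must use the letter C.
C and Dbb are enharmonically the same pitch, but only C uses the letter C, so it is the correct spelling here.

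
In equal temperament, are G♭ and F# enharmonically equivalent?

Yes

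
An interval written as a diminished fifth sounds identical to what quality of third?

A diminished fifth spans 6 semitones.
A third spanning 6 semitones is doubly augmented (the major third is 4).

doubly augmented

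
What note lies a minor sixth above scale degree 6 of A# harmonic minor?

Scale degree 6 of A# harmonic minor is F#.
A minor sixth (8 semitones) above F# lands on the letter D, giving D.

D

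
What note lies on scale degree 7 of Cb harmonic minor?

Bb

The Cb harmonic minor scale runs Cb Db Ebb Fb Gb Abb Bb.
Degree 7 is Bb.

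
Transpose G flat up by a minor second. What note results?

Abb

A second above G lands on the letter A.
A minor second spans 1 semitone, so Gb moves to pitch class 7. On the letter A that is Abb.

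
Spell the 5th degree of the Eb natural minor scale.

Bb

The Eb natural minor scale runs Eb F Gb Ab Bb Cb Db.
Degree 5 is Bb.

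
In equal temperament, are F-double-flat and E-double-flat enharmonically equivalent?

No

Fbb is pitch class 3; Ebb is pitch class 2.
The pitch classes differ (3 vs. 2), so they are not enharmonic equivalents.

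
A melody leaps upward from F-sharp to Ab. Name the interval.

Counting letters F–G–A gives a third.
F#→Ab = 2 semitones, 2 narrower than the major third (4), so diminished.

diminished third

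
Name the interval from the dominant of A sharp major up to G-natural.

The dominant of A# major is E#.
E# up to G: letters E→G make it a third; 2 semitones makes it diminished.

diminished third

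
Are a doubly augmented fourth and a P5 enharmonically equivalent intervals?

Yes

A doubly augmented fourth spans 7 semitones; a perfect fifth spans 7.
They are enharmonically equivalent.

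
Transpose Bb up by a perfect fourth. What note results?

B up a perfect fourth is E, so the target letter is E.
From Bb, a perfect fourth is 5 semitones up: Eb.

Eb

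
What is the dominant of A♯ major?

E#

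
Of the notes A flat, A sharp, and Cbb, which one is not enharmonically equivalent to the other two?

Ab

In 12-tone equal temperament, enharmonic equivalents share a pitch class. Ab is pitch class 8; A# is pitch class 10; Cbb is pitch class 10.
A# and Cbb share pitch class 10, while Ab is pitch class 8.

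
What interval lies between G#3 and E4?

minor sixth

The letter names run G→E, a span of 5 letter steps, so the interval is some kind of sixth.
G# to E is 8 semitones. A major sixth is 9, so 8 makes it minor.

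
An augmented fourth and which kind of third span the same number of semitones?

An augmented fourth spans 6 semitones.
A third spanning 6 semitones is doubly augmented (the major third is 4).

doubly augmented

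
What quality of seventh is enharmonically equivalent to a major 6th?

diminished

A major sixth spans 9 semitones.
A seventh spanning 9 semitones is diminished (the major seventh is 11).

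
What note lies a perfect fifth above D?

A

D up a perfect fifth is A, so the target letter is A.
From D, a perfect fifth is 7 semitones up: A.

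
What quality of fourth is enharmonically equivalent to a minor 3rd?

A minor third spans 3 semitones.
A fourth spanning 3 semitones is doubly diminished (the perfect fourth is 5).

doubly diminished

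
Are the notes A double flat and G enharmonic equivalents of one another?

Abb is pitch class 7; G is pitch class 7.
All spellings map to pitch class 7, so they are enharmonically equivalent.

Yes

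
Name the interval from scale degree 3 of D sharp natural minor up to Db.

Scale degree 3 of D# natural minor is F#.
F# up to Db: letters F→D make it a sixth; 7 semitones makes it diminished.

diminished sixth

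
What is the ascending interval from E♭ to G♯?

augmented third

Counting letters E–F–G gives a third.
Eb→G# = 5 semitones, 1 wider than the major third (4), so augmented.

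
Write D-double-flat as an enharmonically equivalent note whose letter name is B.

Plain B sits 1 semitone below Dbb, so on the letter B the same pitch needs a sharp: B#.

B#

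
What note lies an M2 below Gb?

G down a major second is F, so the target letter is F.
From Gb, a major second is 2 semitones down: Fb.

Fb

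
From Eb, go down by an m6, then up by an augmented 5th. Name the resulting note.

A minor sixth down from Eb is G (letter G, 8 semitones down).
An augmented fifth up from G is D# (letter D, 8 semitones up).

D#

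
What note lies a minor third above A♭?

Cb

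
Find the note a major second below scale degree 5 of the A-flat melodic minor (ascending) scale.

Scale degree 5 of Ab melodic minor (ascending) is Eb.
A major second (2 semitones) below Eb lands on the letter D, giving Db.

Db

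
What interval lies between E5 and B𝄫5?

Counting letters E–F–G–A–B gives a fifth.
E→Bbb = 5 semitones, 2 narrower than the perfect fifth (7), so doubly diminished.

doubly diminished fifth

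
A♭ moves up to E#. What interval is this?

Counting letters A–B–C–D–E gives a fifth.
Ab→E# = 9 semitones, 2 wider than the perfect fifth (7), so doubly augmented.

doubly augmented fifth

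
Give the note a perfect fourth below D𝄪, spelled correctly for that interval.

A fourth below D lands on the letter A.
A perfect fourth spans 5 semitones, so D## moves to pitch class 11. On the letter A that is A##.

A##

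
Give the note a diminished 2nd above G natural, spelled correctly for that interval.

Abb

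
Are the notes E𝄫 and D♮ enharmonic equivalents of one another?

Ebb is pitch class 2; D is pitch class 2.
All spellings map to pitch class 2, so they are enharmonically equivalent.

Yes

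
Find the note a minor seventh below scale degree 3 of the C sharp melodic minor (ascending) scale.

Scale degree 3 of C# melodic minor (ascending) is E.
A minor seventh (10 semitones) below E lands on the letter F, giving F#.

F#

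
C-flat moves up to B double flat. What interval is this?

minor seventh

The letter names run C→B, a span of 6 letter steps, so the interval is some kind of seventh.
Cb to Bbb is 10 semitones. A major seventh is 11, so 10 makes it minor.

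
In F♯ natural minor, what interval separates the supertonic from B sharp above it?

major third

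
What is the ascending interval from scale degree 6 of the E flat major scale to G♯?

augmented fifth

Scale degree 6 of Eb major is C.
C up to G#: letters C→G make it a fifth; 8 semitones makes it augmented.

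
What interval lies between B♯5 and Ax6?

major seventh

The letter names run B→A, a span of 6 letter steps, so the interval is some kind of seventh.
B# to A## is 11 semitones. A major seventh is 11, so 11 makes it major.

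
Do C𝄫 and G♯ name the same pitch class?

No

Cbb is pitch class 10; G# is pitch class 8.
The pitch classes differ (10 vs. 8), so they are not enharmonic equivalents.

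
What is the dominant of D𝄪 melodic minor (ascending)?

A##

Degree 5 takes the letter 4 steps above D, which is A.
In melodic minor (ascending), degree 5 sits 7 semitones above the tonic. D## + 7 semitones is pitch class 11, spelled on A as A##.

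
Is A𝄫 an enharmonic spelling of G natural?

Yes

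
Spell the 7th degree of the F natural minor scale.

Eb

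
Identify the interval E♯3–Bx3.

The letter names run E→B, a span of 4 letter steps, so the interval is some kind of fifth.
E# to B## is 8 semitones. A perfect fifth is 7, so 8 makes it augmented.

augmented fifth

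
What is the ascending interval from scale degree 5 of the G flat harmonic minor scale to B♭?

Scale degree 5 of Gb harmonic minor is Db.
Db up to Bb: letters D→B make it a sixth; 9 semitones makes it major.

major sixth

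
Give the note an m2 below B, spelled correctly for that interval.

A#

A second below B lands on the letter A.
A minor second spans 1 semitone, so B moves to pitch class 10. On the letter A that is A#.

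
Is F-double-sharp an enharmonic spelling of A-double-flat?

F## = pitch class 7 and Abb = pitch class 7 — the same pitch class, so they are enharmonic equivalents.

Yes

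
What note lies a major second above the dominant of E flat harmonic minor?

The dominant of Eb harmonic minor is Bb.
A major second (2 semitones) above Bb lands on the letter C, giving C.

C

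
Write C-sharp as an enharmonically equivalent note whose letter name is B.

Plain B sits 2 semitones below C#, so on the letter B the same pitch needs a double sharp: B##.

B##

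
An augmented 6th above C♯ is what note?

A##

A sixth above C lands on the letter A.
An augmented sixth spans 10 semitones, so C# moves to pitch class 11. On the letter A that is A##.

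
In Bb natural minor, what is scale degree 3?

Db

Degree 3 takes the letter 2 steps above B, which is D.
In natural minor, degree 3 sits 3 semitones above the tonic. Bb + 3 semitones is pitch class 1, spelled on D as Db.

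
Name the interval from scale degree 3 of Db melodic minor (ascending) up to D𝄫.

minor sixth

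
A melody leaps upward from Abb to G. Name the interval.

augmented seventh

Counting letters A–B–C–D–E–F–G gives a seventh.
Abb→G = 12 semitones, 1 wider than the major seventh (11), so augmented.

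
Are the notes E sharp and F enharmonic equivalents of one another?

Yes

E# = pitch class 5 and F = pitch class 5 — the same pitch class, so they are enharmonic equivalents.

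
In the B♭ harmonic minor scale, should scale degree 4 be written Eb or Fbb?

Eb

Each scale degree takes a distinct letter name. Degree 4 of a scale on B must use the letter E.
Eb and Fbb are enharmonically the same pitch, but only Eb uses the letter E, so it is the correct spelling here.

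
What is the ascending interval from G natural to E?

Counting letters G–A–B–C–D–E gives a sixth.
G→E = 9 semitones, exactly the major sixth.

major sixth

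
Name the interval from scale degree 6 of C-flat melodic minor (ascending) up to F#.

augmented sixth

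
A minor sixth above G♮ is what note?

Eb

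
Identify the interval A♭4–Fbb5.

diminished sixth

Counting letters A–B–C–D–E–F gives a sixth.
Ab→Fbb = 7 semitones, 2 narrower than the major sixth (9), so diminished.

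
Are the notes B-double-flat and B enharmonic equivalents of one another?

No

Bbb is pitch class 9; B is pitch class 11.
The pitch classes differ (9 vs. 11), so they are not enharmonic equivalents.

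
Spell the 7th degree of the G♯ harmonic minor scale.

F##

The G# harmonic minor scale runs G# A# B C# D# E F##.
Degree 7 is F##.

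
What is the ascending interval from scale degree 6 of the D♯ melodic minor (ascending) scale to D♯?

Scale degree 6 of D# melodic minor (ascending) is B#.
B# up to D#: letters B→D make it a third; 3 semitones makes it minor.

minor third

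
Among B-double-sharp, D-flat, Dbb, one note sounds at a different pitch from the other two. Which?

Dbb

In 12-tone equal temperament, enharmonic equivalents share a pitch class. B## is pitch class 1; Db is pitch class 1; Dbb is pitch class 0.
B## and Db share pitch class 1, while Dbb is pitch class 0.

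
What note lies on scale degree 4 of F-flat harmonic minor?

Bbb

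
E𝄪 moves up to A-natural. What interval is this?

Counting letters E–F–G–A gives a fourth.
E##→A = 3 semitones, 2 narrower than the perfect fourth (5), so doubly diminished.

doubly diminished fourth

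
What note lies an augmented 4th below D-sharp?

A fourth below D lands on the letter A.
An augmented fourth spans 6 semitones, so D# moves to pitch class 9. On the letter A that is A.

A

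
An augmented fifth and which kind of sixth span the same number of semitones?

An augmented fifth spans 8 semitones.
A sixth spanning 8 semitones is minor (the major sixth is 9).

minor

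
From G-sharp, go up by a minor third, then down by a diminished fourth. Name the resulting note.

F##

A minor third up from G# is B (letter B, 3 semitones up).
A diminished fourth down from B is F## (letter F, 4 semitones down).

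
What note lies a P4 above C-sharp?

F#

A fourth above C lands on the letter F.
A perfect fourth spans 5 semitones, so C# moves to pitch class 6. On the letter F that is F#.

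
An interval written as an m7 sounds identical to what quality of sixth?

augmented

A minor seventh spans 10 semitones.
A sixth spanning 10 semitones is augmented (the major sixth is 9).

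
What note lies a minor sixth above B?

G

A sixth above B lands on the letter G.
A minor sixth spans 8 semitones, so B moves to pitch class 7. On the letter G that is G.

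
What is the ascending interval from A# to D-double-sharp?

The letter names run A→D, a span of 3 letter steps, so the interval is some kind of fourth.
A# to D## is 6 semitones. A perfect fourth is 5, so 6 makes it augmented.

augmented fourth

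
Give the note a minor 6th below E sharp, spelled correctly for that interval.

A sixth below E lands on the letter G.
A minor sixth spans 8 semitones, so E# moves to pitch class 9. On the letter G that is G##.

G##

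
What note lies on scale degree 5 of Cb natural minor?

Gb

The Cb natural minor scale runs Cb Db Ebb Fb Gb Abb Bbb.
Degree 5 is Gb.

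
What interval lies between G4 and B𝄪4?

Counting letters G–A–B gives a third.
G→B## = 6 semitones, 2 wider than the major third (4), so doubly augmented.

doubly augmented third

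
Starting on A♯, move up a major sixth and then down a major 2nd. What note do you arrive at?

E#

A major sixth up from A# is F## (letter F, 9 semitones up).
A major second down from F## is E# (letter E, 2 semitones down).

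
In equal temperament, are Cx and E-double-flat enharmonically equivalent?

C## = pitch class 2 and Ebb = pitch class 2 — the same pitch class, so they are enharmonic equivalents.

Yes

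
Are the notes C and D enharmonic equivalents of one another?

No

C is pitch class 0; D is pitch class 2.
The pitch classes differ (0 vs. 2), so they are not enharmonic equivalents.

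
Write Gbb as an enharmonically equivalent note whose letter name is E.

Gbb is pitch class 5. The letter E alone is pitch class 4.
To reach pitch class 5 from E requires an offset of +1 semitone, i.e. sharp: E#.

E#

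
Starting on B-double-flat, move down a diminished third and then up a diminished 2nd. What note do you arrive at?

Abb

A diminished third down from Bbb is G (letter G, 2 semitones down).
A diminished second up from G is Abb (letter A, 0 semitones up).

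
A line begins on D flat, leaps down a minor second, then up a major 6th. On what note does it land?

A

A minor second down from Db is C (letter C, 1 semitone down).
A major sixth up from C is A (letter A, 9 semitones up).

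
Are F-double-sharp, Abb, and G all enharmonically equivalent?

Yes

F## = pitch class 7 and Abb = pitch class 7 and G = pitch class 7 — the same pitch class, so they are enharmonic equivalents.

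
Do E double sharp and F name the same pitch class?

No

E## is pitch class 6; F is pitch class 5.
The pitch classes differ (6 vs. 5), so they are not enharmonic equivalents.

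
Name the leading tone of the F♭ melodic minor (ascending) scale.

Eb

Degree 7 takes the letter 6 steps above F, which is E.
In melodic minor (ascending), degree 7 sits 11 semitones above the tonic. Fb + 11 semitones is pitch class 3, spelled on E as Eb.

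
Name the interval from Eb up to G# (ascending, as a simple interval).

augmented third

Counting letters E–F–G gives a third.
Eb→G# = 5 semitones, 1 wider than the major third (4), so augmented.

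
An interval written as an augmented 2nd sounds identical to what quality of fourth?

An augmented second spans 3 semitones.
A fourth spanning 3 semitones is doubly diminished (the perfect fourth is 5).

doubly diminished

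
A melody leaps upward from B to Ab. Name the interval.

The letter names run B→A, a span of 6 letter steps, so the interval is some kind of seventh.
B to Ab is 9 semitones. A major seventh is 11, so 9 makes it diminished.

diminished seventh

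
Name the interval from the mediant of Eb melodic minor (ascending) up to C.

augmented fourth

The mediant of Eb melodic minor (ascending) is Gb.
Gb up to C: letters G→C make it a fourth; 6 semitones makes it augmented.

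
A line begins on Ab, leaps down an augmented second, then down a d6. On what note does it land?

An augmented second down from Ab is Gbb (letter G, 3 semitones down).
A diminished sixth down from Gbb is Bb (letter B, 7 semitones down).

Bb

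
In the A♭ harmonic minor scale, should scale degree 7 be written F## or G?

Each scale degree takes a distinct letter name. Degree 7 of a scale on A must use the letter G.
G and F## are enharmonically the same pitch, but only G uses the letter G, so it is the correct spelling here.

G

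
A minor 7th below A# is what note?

B#

A down a major seventh is Bb, so the target letter is B.
From A#, a minor seventh is 10 semitones down: B#.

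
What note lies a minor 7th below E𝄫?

Fb

E down a major seventh is F, so the target letter is F.
From Ebb, a minor seventh is 10 semitones down: Fb.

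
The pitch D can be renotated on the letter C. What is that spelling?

D is pitch class 2. The letter C alone is pitch class 0.
To reach pitch class 2 from C requires an offset of +2 semitones, i.e. double sharp: C##.

C##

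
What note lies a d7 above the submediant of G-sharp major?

D

The submediant of G# major is E#.
A diminished seventh (9 semitones) above E# lands on the letter D, giving D.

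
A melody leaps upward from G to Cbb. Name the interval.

doubly diminished fourth

Counting letters G–A–B–C gives a fourth.
G→Cbb = 3 semitones, 2 narrower than the perfect fourth (5), so doubly diminished.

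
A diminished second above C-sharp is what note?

A second above C lands on the letter D.
A diminished second spans 0 semitones, so C# moves to pitch class 1. On the letter D that is Db.

Db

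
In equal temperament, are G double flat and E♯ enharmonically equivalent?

Yes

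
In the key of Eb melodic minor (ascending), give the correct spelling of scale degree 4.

Ab

The Eb melodic minor (ascending) scale runs Eb F Gb Ab Bb C D.
Degree 4 is Ab.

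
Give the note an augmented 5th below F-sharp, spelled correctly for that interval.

Bb

A fifth below F lands on the letter B.
An augmented fifth spans 8 semitones, so F# moves to pitch class 10. On the letter B that is Bb.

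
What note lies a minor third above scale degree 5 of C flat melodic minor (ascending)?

Scale degree 5 of Cb melodic minor (ascending) is Gb.
A minor third (3 semitones) above Gb lands on the letter B, giving Bbb.

Bbb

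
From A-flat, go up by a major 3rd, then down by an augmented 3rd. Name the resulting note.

A major third up from Ab is C (letter C, 4 semitones up).
An augmented third down from C is Abb (letter A, 5 semitones down).

Abb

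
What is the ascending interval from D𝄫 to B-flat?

Counting letters D–E–F–G–A–B gives a sixth.
Dbb→Bb = 10 semitones, 1 wider than the major sixth (9), so augmented.

augmented sixth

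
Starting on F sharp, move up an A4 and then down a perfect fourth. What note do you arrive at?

F##

An augmented fourth up from F# is B# (letter B, 6 semitones up).
A perfect fourth down from B# is F## (letter F, 5 semitones down).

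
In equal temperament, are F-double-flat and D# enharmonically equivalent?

Fbb is pitch class 3; D# is pitch class 3.
All spellings map to pitch class 3, so they are enharmonically equivalent.

Yes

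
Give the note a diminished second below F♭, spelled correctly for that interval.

F down a major second is Eb, so the target letter is E.
From Fb, a diminished second is 0 semitones down: E.

E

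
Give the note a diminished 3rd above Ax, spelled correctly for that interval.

C#

A up a major third is C#, so the target letter is C.
From A##, a diminished third is 2 semitones up: C#.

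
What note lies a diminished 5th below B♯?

E##

B down a perfect fifth is E, so the target letter is E.
From B#, a diminished fifth is 6 semitones down: E##.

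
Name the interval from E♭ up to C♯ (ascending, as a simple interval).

The letter names run E→C, a span of 5 letter steps, so the interval is some kind of sixth.
Eb to C# is 10 semitones. A major sixth is 9, so 10 makes it augmented.

augmented sixth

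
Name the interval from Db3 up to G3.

Counting letters D–E–F–G gives a fourth.
Db→G = 6 semitones, 1 wider than the perfect fourth (5), so augmented.

augmented fourth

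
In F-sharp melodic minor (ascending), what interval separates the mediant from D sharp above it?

The mediant of F# melodic minor (ascending) is A.
A up to D#: letters A→D make it a fourth; 6 semitones makes it augmented.

augmented fourth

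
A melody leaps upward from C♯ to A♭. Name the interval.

Counting letters C–D–E–F–G–A gives a sixth.
C#→Ab = 7 semitones, 2 narrower than the major sixth (9), so diminished.

diminished sixth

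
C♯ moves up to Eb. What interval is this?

Counting letters C–D–E gives a third.
C#→Eb = 2 semitones, 2 narrower than the major third (4), so diminished.

diminished third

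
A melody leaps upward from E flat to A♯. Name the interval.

doubly augmented fourth

Counting letters E–F–G–A gives a fourth.
Eb→A# = 7 semitones, 2 wider than the perfect fourth (5), so doubly augmented.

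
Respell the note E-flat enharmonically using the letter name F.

Plain F sits 2 semitones above Eb, so on the letter F the same pitch needs a double flat: Fbb.

Fbb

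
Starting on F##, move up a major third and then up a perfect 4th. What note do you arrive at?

A major third up from F## is A## (letter A, 4 semitones up).
A perfect fourth up from A## is D## (letter D, 5 semitones up).

D##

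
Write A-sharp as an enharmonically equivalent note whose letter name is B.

Plain B sits 1 semitone above A#, so on the letter B the same pitch needs a flat: Bb.

Bb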